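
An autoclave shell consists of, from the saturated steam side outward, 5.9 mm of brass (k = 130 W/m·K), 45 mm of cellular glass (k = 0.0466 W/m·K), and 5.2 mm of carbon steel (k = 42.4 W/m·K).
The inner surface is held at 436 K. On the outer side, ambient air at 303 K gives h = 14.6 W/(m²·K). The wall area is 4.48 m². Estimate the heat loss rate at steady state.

Q ≈ 576 W

Using the resistance-network approach (series):
R_brass = L/(kA) = 0.0059/(130×4.48) = 1.013×10^-5 K/W
R_cellular glass = L/(kA) = 0.045/(0.0466×4.48) = 0.2156 K/W
R_carbon steel = L/(kA) = 0.0052/(42.4×4.48) = 2.738×10^-5 K/W
R_outer film = 1/(h_o·A) = 1/(14.6×4.48) = 0.01529 K/W
R_total = 0.2309 K/W
Q = ΔT / R_total = 133 / 0.2309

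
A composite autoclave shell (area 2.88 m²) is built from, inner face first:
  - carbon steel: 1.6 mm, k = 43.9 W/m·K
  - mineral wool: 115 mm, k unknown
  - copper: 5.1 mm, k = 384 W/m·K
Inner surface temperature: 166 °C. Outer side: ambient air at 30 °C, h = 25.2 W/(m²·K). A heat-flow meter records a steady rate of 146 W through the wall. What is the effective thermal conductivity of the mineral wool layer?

Thermal resistances in series:
R_carbon steel = L/(kA) = 0.0016/(43.9×2.88) = 1.266×10^-5 K/W
R_copper = L/(kA) = 0.0051/(384×2.88) = 4.612×10^-6 K/W
R_outer film = 1/(h_o·A) = 1/(25.2×2.88) = 0.01378 K/W
Sum of known resistances R_other = 0.0138 K/W
Total R = ΔT/Q = 136/146 = 0.9315 K/W
R_mineral wool = R_total − R_other = 0.9177 K/W
k = L/(R·A) = 0.115/(0.9177×2.88)

k ≈ 0.0435 W/(m·K)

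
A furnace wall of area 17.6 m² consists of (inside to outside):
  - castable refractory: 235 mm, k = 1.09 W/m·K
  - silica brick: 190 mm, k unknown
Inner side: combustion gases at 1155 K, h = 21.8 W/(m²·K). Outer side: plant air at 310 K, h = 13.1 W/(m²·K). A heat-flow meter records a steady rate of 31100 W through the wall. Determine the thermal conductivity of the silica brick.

k ≈ 1.35 W/(m·K)

Model the wall as resistances in series:
R_inner film = 1/(h_i·A) = 1/(21.8×17.6) = 0.002606 K/W
R_castable refractory = L/(kA) = 0.235/(1.09×17.6) = 0.01225 K/W
R_outer film = 1/(h_o·A) = 1/(13.1×17.6) = 0.004337 K/W
Sum of known resistances R_other = 0.01919 K/W
Total R = ΔT/Q = 845/31100 = 0.02717 K/W
R_silica brick = R_total − R_other = 0.007977 K/W
k = L/(R·A) = 0.19/(0.007977×17.6)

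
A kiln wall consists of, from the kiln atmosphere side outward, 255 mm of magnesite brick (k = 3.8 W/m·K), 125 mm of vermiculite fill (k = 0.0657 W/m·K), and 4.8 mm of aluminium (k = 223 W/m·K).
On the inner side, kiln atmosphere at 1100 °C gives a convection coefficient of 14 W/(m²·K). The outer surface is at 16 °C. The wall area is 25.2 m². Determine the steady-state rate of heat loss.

Q ≈ 13400 W

Treating each layer as a thermal resistance in series:
R_inner film = 1/(h_i·A) = 1/(14×25.2) = 0.002834 K/W
R_magnesite brick = L/(kA) = 0.255/(3.8×25.2) = 0.002663 K/W
R_vermiculite fill = L/(kA) = 0.125/(0.0657×25.2) = 0.0755 K/W
R_aluminium = L/(kA) = 0.0048/(223×25.2) = 8.542×10^-7 K/W
R_total = 0.081 K/W
Q = ΔT / R_total = 1084 / 0.081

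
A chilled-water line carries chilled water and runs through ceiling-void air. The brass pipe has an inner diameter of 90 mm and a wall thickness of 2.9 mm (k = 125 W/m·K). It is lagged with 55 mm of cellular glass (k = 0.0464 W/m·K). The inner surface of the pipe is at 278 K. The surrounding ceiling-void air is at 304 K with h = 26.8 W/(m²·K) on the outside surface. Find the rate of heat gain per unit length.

Cylindrical conduction, so R = ln(r₂/r₁)/(2πkL) per layer, in series:
R_brass pipe wall = ln(47.9/45)/(2π×125×1) = 7.952×10^-5 K/W
R_cellular glass = ln(102.9/47.9)/(2π×0.0464×1) = 2.623 K/W
R_outer film = 1/(h_o·2πr_oL) = 1/(26.8×2π×0.1029×1) = 0.05771 K/W
R_total = 2.681 K/W
Q = ΔT/R_total = 26/2.681

q′ ≈ 9.7 W/m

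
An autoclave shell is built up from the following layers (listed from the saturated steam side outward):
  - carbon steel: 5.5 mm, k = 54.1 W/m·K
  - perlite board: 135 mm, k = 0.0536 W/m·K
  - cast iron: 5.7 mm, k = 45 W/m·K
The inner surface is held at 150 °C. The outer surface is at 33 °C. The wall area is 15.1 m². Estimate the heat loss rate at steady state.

Q ≈ 701 W

Series thermal resistances:
R_carbon steel = L/(kA) = 0.0055/(54.1×15.1) = 6.733×10^-6 K/W
R_perlite board = L/(kA) = 0.135/(0.0536×15.1) = 0.1668 K/W
R_cast iron = L/(kA) = 0.0057/(45×15.1) = 8.389×10^-6 K/W
R_total = 0.1668 K/W
Q = ΔT / R_total = 117 / 0.1668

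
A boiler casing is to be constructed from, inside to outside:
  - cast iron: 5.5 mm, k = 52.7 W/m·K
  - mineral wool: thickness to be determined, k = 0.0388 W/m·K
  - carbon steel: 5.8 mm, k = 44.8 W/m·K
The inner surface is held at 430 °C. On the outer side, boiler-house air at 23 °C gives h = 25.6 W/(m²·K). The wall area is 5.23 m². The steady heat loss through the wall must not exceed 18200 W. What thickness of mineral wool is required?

Series thermal resistances:
R_cast iron = L/(kA) = 0.0055/(52.7×5.23) = 1.995×10^-5 K/W
R_carbon steel = L/(kA) = 0.0058/(44.8×5.23) = 2.475×10^-5 K/W
R_outer film = 1/(h_o·A) = 1/(25.6×5.23) = 0.007469 K/W
Sum of the known resistances R_other = 0.007514 K/W
Required total resistance R_tot = ΔT/Q_allow = 407/18200 = 0.02236 K/W
R_mineral wool = R_tot − R_other = 0.01485 K/W
L = R·k·A = 0.01485×0.0388×5.23

L ≈ 3.01 mm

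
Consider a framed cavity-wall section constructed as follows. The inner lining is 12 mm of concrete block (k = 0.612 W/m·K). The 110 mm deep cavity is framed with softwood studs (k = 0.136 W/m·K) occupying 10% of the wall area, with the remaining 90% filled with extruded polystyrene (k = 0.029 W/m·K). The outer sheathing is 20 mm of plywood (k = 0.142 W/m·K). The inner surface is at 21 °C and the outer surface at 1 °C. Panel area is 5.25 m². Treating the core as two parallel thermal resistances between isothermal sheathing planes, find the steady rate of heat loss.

Sheathing layers in series; stud and cavity paths in parallel between them.
R_inner = 0.012/(0.612×5.25) = 0.003735 K/W
R_stud  = 0.11/(0.136×0.1×5.25) = 1.541 K/W
R_cav   = 0.11/(0.029×0.9×5.25) = 0.8028 K/W
1/R_core = 1/R_stud + 1/R_cav → R_core = 0.5278 K/W
R_outer = 0.02/(0.142×5.25) = 0.02683 K/W
R_total = 0.5583 K/W
Q = ΔT/R_total = 20/0.5583

Q ≈ 35.8 W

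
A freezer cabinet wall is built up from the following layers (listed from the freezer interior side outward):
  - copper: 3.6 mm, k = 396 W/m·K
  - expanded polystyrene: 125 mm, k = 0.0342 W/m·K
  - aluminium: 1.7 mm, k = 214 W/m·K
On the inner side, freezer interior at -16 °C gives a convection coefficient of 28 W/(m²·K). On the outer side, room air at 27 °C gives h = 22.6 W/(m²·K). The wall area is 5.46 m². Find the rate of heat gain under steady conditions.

Q ≈ 62.9 W

Treating each layer as a thermal resistance in series:
R_inner film = 1/(h_i·A) = 1/(28×5.46) = 0.006541 K/W
R_copper = L/(kA) = 0.0036/(396×5.46) = 1.665×10^-6 K/W
R_expanded polystyrene = L/(kA) = 0.125/(0.0342×5.46) = 0.6694 K/W
R_aluminium = L/(kA) = 0.0017/(214×5.46) = 1.455×10^-6 K/W
R_outer film = 1/(h_o·A) = 1/(22.6×5.46) = 0.008104 K/W
R_total = 0.6841 K/W
Q = ΔT / R_total = 43 / 0.6841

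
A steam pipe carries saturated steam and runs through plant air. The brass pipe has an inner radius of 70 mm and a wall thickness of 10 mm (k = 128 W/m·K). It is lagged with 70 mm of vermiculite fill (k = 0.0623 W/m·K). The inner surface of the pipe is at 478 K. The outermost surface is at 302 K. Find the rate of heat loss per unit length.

q′ ≈ 110 W/m

Radial resistances (cylindrical: R_cond = ln(r_o/r_i)/(2πkL), R_conv = 1/(h·2πrL)):
R_brass pipe wall = ln(80/70)/(2π×128×1) = 1.66×10^-4 K/W
R_vermiculite fill = ln(150/80)/(2π×0.0623×1) = 1.606 K/W
R_total = 1.606 K/W
Q = ΔT/R_total = 176/1.606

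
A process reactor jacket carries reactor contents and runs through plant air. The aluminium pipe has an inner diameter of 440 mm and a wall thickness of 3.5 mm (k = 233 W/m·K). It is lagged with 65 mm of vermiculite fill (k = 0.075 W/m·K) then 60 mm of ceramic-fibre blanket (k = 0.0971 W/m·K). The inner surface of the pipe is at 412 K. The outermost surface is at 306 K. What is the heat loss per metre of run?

q′ ≈ 124 W/m

Treating each annulus and film as a series resistance:
R_aluminium pipe wall = ln(223.5/220)/(2π×233×1) = 1.078×10^-5 K/W
R_vermiculite fill = ln(288.5/223.5)/(2π×0.075×1) = 0.5417 K/W
R_ceramic-fibre blanket = ln(348.5/288.5)/(2π×0.0971×1) = 0.3097 K/W
R_total = 0.8514 K/W
Q = ΔT/R_total = 106/0.8514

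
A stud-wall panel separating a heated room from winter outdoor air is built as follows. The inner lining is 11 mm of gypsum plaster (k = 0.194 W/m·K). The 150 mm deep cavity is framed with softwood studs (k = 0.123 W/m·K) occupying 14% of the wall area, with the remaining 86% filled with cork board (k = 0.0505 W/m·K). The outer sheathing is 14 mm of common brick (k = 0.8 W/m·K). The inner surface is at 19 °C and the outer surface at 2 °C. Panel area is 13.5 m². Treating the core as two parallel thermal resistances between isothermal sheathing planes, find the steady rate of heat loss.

Sheathing layers in series; stud and cavity paths in parallel between them.
R_inner = 0.011/(0.194×13.5) = 0.0042 K/W
R_stud  = 0.15/(0.123×0.14×13.5) = 0.6452 K/W
R_cav   = 0.15/(0.0505×0.86×13.5) = 0.2558 K/W
1/R_core = 1/R_stud + 1/R_cav → R_core = 0.1832 K/W
R_outer = 0.014/(0.8×13.5) = 0.001296 K/W
R_total = 0.1887 K/W
Q = ΔT/R_total = 17/0.1887

Q ≈ 90.1 W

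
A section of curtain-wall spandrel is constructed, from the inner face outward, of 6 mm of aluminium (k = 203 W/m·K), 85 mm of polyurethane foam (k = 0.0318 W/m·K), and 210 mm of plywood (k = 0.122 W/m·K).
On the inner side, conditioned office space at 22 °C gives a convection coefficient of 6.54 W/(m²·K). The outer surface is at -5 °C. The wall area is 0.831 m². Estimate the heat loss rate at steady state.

Treating each layer as a thermal resistance in series:
R_inner film = 1/(h_i·A) = 1/(6.54×0.831) = 0.184 K/W
R_aluminium = L/(kA) = 0.006/(203×0.831) = 3.557×10^-5 K/W
R_polyurethane foam = L/(kA) = 0.085/(0.0318×0.831) = 3.217 K/W
R_plywood = L/(kA) = 0.21/(0.122×0.831) = 2.071 K/W
R_total = 5.472 K/W
Q = ΔT / R_total = 27 / 5.472

Q ≈ 4.93 W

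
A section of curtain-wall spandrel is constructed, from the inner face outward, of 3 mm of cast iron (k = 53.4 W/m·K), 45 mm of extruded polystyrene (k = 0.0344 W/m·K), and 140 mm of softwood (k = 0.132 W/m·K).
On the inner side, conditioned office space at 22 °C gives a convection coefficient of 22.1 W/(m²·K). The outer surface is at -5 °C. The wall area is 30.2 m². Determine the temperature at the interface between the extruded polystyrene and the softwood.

Model the wall as resistances in series:
R_inner film = 1/(h_i·A) = 1/(22.1×30.2) = 0.001498 K/W
R_cast iron = L/(kA) = 0.003/(53.4×30.2) = 1.86×10^-6 K/W
R_extruded polystyrene = L/(kA) = 0.045/(0.0344×30.2) = 0.04332 K/W
R_softwood = L/(kA) = 0.14/(0.132×30.2) = 0.03512 K/W
R_total = 0.07994 K/W;  Q = ΔT/R_total = 27/0.07994 = 337.8 W
T_interface = T_inner − Q·ΣR(inner→interface) = 22 − 338×0.04482

T ≈ 6.86 °C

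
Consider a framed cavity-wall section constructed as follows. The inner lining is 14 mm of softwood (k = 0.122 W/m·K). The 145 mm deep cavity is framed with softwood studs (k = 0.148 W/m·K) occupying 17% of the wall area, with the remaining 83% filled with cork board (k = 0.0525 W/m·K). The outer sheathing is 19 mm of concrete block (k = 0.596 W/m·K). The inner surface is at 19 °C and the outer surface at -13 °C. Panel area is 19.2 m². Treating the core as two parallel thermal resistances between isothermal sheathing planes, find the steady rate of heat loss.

Q ≈ 272 W

Sheathing layers in series; stud and cavity paths in parallel between them.
R_inner = 0.014/(0.122×19.2) = 0.005977 K/W
R_stud  = 0.145/(0.148×0.17×19.2) = 0.3002 K/W
R_cav   = 0.145/(0.0525×0.83×19.2) = 0.1733 K/W
1/R_core = 1/R_stud + 1/R_cav → R_core = 0.1099 K/W
R_outer = 0.019/(0.596×19.2) = 0.00166 K/W
R_total = 0.1175 K/W
Q = ΔT/R_total = 32/0.1175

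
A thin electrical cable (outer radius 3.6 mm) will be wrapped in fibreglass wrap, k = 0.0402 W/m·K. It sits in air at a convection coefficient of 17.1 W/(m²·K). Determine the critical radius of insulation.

For a cylinder r_cr = k/h = 0.0402/17.1
r_cr = 2.35 mm; since the bare radius (3.6 mm) is above r_cr, any added insulation will reduce heat loss.

r_cr ≈ 2.35 mm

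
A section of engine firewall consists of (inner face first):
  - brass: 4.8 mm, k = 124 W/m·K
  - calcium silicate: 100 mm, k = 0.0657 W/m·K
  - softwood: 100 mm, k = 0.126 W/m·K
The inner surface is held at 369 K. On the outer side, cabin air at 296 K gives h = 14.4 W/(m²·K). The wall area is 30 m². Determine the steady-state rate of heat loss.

Q ≈ 918 W

Series thermal resistances:
R_brass = L/(kA) = 0.0048/(124×30) = 1.29×10^-6 K/W
R_calcium silicate = L/(kA) = 0.1/(0.0657×30) = 0.05074 K/W
R_softwood = L/(kA) = 0.1/(0.126×30) = 0.02646 K/W
R_outer film = 1/(h_o·A) = 1/(14.4×30) = 0.002315 K/W
R_total = 0.07951 K/W
Q = ΔT / R_total = 73 / 0.07951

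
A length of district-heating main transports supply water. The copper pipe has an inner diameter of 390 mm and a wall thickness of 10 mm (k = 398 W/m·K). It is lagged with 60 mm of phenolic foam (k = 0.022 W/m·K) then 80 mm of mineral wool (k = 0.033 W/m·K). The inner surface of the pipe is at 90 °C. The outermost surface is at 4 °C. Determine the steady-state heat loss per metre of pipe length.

q′ ≈ 27.5 W/m

Per-layer cylindrical resistances, series-summed:
R_copper pipe wall = ln(205/195)/(2π×398×1) = 2×10^-5 K/W
R_phenolic foam = ln(265/205)/(2π×0.022×1) = 1.857 K/W
R_mineral wool = ln(345/265)/(2π×0.033×1) = 1.272 K/W
R_total = 3.13 K/W
Q = ΔT/R_total = 86/3.13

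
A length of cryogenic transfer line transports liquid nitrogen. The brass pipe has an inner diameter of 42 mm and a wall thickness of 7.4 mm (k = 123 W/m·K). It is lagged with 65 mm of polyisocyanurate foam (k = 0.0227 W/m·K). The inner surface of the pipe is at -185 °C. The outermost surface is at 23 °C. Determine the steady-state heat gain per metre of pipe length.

For a radial system each layer contributes R = ln(r_out/r_in)/(2πkL); films add R = 1/(hA).
R_brass pipe wall = ln(28.4/21)/(2π×123×1) = 3.906×10^-4 K/W
R_polyisocyanurate foam = ln(93.4/28.4)/(2π×0.0227×1) = 8.347 K/W
R_total = 8.347 K/W
Q = ΔT/R_total = 208/8.347

q′ ≈ 24.9 W/m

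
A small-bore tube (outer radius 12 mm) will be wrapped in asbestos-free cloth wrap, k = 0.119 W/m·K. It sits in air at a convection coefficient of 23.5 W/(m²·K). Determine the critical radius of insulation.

r_cr ≈ 5.06 mm

For a cylinder r_cr = k/h = 0.119/23.5
r_cr = 5.06 mm; since the bare radius (12 mm) is above r_cr, any added insulation will reduce heat loss.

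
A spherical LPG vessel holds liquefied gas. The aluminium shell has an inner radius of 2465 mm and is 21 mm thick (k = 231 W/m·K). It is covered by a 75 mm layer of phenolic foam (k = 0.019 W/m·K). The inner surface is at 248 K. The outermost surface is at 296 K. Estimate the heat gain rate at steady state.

Spherical conduction: R = (1/r_in − 1/r_out)/(4πk) per layer; series-sum.
R_aluminium shell = (1/2.465 − 1/2.486)/(4π×231) = 1.181×10^-6 K/W
R_phenolic foam = (1/2.486 − 1/2.561)/(4π×0.019) = 0.04934 K/W
R_total = 0.04934 K/W
Q = ΔT/R_total = 48/0.04934

Q ≈ 973 W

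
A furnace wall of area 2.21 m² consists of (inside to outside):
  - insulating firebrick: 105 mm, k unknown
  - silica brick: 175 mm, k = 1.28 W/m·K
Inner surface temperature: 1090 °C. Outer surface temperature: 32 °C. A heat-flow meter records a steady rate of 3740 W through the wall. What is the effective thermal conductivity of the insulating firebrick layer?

Using the resistance-network approach (series):
R_silica brick = L/(kA) = 0.175/(1.28×2.21) = 0.06186 K/W
Sum of known resistances R_other = 0.06186 K/W
Total R = ΔT/Q = 1058/3740 = 0.2829 K/W
R_insulating firebrick = R_total − R_other = 0.221 K/W
k = L/(R·A) = 0.105/(0.221×2.21)

k ≈ 0.215 W/(m·K)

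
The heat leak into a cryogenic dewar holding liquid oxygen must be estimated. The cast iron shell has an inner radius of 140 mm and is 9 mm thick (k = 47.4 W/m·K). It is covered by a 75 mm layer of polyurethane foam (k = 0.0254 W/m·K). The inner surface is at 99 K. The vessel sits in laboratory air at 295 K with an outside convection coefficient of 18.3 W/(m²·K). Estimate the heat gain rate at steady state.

Spherical conduction: R = (1/r_in − 1/r_out)/(4πk) per layer; series-sum.
R_cast iron shell = (1/0.14 − 1/0.149)/(4π×47.4) = 7.243×10^-4 K/W
R_polyurethane foam = (1/0.149 − 1/0.224)/(4π×0.0254) = 7.04 K/W
R_outer film = 1/(h·4πr_o²) = 1/(18.3×4π×0.224²) = 0.08666 K/W
R_total = 7.128 K/W
Q = ΔT/R_total = 196/7.128

Q ≈ 27.5 W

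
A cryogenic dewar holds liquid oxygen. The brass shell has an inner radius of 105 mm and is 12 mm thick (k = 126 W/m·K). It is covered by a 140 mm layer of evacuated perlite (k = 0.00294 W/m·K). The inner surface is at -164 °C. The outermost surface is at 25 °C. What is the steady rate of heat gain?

Q ≈ 1.5 W

Radial (spherical) resistances in series:
R_brass shell = (1/0.105 − 1/0.117)/(4π×126) = 6.169×10^-4 K/W
R_evacuated perlite = (1/0.117 − 1/0.257)/(4π×0.00294) = 126 K/W
R_total = 126 K/W
Q = ΔT/R_total = 189/126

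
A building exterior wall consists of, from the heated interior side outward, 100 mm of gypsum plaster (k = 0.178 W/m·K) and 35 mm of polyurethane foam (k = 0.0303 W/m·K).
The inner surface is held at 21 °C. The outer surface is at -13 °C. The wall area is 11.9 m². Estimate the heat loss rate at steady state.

Q ≈ 236 W

Series thermal resistances:
R_gypsum plaster = L/(kA) = 0.1/(0.178×11.9) = 0.04721 K/W
R_polyurethane foam = L/(kA) = 0.035/(0.0303×11.9) = 0.09707 K/W
R_total = 0.1443 K/W
Q = ΔT / R_total = 34 / 0.1443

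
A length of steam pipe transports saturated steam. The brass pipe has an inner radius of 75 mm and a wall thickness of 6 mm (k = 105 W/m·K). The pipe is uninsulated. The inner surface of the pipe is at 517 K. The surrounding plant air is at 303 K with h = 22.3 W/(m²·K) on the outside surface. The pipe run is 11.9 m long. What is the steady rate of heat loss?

For a radial system each layer contributes R = ln(r_out/r_in)/(2πkL); films add R = 1/(hA).
R_brass pipe wall = ln(81/75)/(2π×105×11.9) = 9.803×10^-6 K/W
R_outer film = 1/(h_o·2πr_oL) = 1/(22.3×2π×0.081×11.9) = 0.007404 K/W
R_total = 0.007414 K/W
Q = ΔT/R_total = 214/0.007414

Q ≈ 28900 W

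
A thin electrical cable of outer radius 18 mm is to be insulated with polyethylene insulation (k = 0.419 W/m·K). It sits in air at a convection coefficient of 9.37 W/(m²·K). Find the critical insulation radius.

r_cr ≈ 44.7 mm

For a cylinder r_cr = k/h = 0.419/9.37
r_cr = 44.7 mm; since the bare radius (18 mm) is below r_cr, adding a thin layer of insulation will *increase* heat loss.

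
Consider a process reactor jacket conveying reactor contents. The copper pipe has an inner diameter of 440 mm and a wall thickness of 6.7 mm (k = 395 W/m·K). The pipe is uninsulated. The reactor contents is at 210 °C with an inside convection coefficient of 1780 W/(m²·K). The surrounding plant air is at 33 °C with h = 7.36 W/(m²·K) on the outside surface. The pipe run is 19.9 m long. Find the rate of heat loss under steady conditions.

Radial resistances (cylindrical: R_cond = ln(r_o/r_i)/(2πkL), R_conv = 1/(h·2πrL)):
R_inner film = 1/(h_i·2πr₁L) = 1/(1780×2π×0.22×19.9) = 2.042×10^-5 K/W
R_copper pipe wall = ln(226.7/220)/(2π×395×19.9) = 6.074×10^-7 K/W
R_outer film = 1/(h_o·2πr_oL) = 1/(7.36×2π×0.2267×19.9) = 0.004793 K/W
R_total = 0.004814 K/W
Q = ΔT/R_total = 177/0.004814

Q ≈ 36800 W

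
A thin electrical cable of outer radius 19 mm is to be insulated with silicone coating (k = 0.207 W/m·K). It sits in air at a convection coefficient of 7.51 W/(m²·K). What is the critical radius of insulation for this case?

For a cylinder r_cr = k/h = 0.207/7.51
r_cr = 27.6 mm; since the bare radius (19 mm) is below r_cr, adding a thin layer of insulation will *increase* heat loss.

r_cr ≈ 27.6 mm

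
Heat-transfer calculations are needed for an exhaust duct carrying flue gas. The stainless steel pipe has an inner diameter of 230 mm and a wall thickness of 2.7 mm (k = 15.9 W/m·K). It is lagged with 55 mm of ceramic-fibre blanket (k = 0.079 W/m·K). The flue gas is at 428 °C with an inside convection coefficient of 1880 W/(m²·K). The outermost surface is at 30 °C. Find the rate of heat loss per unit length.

q′ ≈ 515 W/m

Treating each annulus and film as a series resistance:
R_inner film = 1/(h_i·2πr₁L) = 1/(1880×2π×0.115×1) = 7.361×10^-4 K/W
R_stainless steel pipe wall = ln(117.7/115)/(2π×15.9×1) = 2.323×10^-4 K/W
R_ceramic-fibre blanket = ln(172.7/117.7)/(2π×0.079×1) = 0.7724 K/W
R_total = 0.7734 K/W
Q = ΔT/R_total = 398/0.7734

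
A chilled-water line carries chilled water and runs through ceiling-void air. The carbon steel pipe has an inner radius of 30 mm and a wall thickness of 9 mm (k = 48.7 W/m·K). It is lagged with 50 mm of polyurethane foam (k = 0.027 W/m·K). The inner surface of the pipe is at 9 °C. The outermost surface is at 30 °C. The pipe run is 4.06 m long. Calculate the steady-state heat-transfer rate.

Cylindrical conduction, so R = ln(r₂/r₁)/(2πkL) per layer, in series:
R_carbon steel pipe wall = ln(39/30)/(2π×48.7×4.06) = 2.112×10^-4 K/W
R_polyurethane foam = ln(89/39)/(2π×0.027×4.06) = 1.198 K/W
R_total = 1.198 K/W
Q = ΔT/R_total = 21/1.198

Q ≈ 17.5 W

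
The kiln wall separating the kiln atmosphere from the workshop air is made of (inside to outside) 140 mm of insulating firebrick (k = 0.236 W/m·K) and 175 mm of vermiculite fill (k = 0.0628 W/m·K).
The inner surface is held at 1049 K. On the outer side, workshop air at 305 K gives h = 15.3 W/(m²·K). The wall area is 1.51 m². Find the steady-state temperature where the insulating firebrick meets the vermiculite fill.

T ≈ 921 K

Model the wall as resistances in series:
R_insulating firebrick = L/(kA) = 0.14/(0.236×1.51) = 0.3929 K/W
R_vermiculite fill = L/(kA) = 0.175/(0.0628×1.51) = 1.845 K/W
R_outer film = 1/(h_o·A) = 1/(15.3×1.51) = 0.04328 K/W
R_total = 2.282 K/W;  Q = ΔT/R_total = 744/2.282 = 326.1 W
T_interface = T_inner − Q·ΣR(inner→interface) = 1049 − 326×0.3929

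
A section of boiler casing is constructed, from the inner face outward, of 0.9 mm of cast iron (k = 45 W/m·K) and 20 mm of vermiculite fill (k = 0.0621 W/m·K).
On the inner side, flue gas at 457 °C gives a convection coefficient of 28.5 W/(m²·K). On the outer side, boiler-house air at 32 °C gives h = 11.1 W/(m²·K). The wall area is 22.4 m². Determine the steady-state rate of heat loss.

Q ≈ 21300 W

Using the resistance-network approach (series):
R_inner film = 1/(h_i·A) = 1/(28.5×22.4) = 0.001566 K/W
R_cast iron = L/(kA) = 0.0009/(45×22.4) = 8.929×10^-7 K/W
R_vermiculite fill = L/(kA) = 0.02/(0.0621×22.4) = 0.01438 K/W
R_outer film = 1/(h_o·A) = 1/(11.1×22.4) = 0.004022 K/W
R_total = 0.01997 K/W
Q = ΔT / R_total = 425 / 0.01997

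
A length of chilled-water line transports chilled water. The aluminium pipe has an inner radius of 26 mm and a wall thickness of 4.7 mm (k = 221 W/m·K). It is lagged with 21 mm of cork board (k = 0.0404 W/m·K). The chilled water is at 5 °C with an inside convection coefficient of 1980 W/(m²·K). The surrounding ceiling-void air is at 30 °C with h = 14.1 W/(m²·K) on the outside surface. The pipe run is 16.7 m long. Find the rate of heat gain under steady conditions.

For a radial system each layer contributes R = ln(r_out/r_in)/(2πkL); films add R = 1/(hA).
R_inner film = 1/(h_i·2πr₁L) = 1/(1980×2π×0.026×16.7) = 1.851×10^-4 K/W
R_aluminium pipe wall = ln(30.7/26)/(2π×221×16.7) = 7.166×10^-6 K/W
R_cork board = ln(51.7/30.7)/(2π×0.0404×16.7) = 0.1229 K/W
R_outer film = 1/(h_o·2πr_oL) = 1/(14.1×2π×0.0517×16.7) = 0.01307 K/W
R_total = 0.1362 K/W
Q = ΔT/R_total = 25/0.1362

Q ≈ 184 W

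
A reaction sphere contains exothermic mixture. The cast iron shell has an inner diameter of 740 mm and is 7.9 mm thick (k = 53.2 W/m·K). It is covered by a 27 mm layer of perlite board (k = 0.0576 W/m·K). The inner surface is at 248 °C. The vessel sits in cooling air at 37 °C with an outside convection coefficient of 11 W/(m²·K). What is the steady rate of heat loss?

For a spherical shell R = (1/r₁ − 1/r₂)/(4πk); film R = 1/(h·4πr²). In series:
R_cast iron shell = (1/0.37 − 1/0.3779)/(4π×53.2) = 8.451×10^-5 K/W
R_perlite board = (1/0.3779 − 1/0.4049)/(4π×0.0576) = 0.2438 K/W
R_outer film = 1/(h·4πr_o²) = 1/(11×4π×0.4049²) = 0.04413 K/W
R_total = 0.288 K/W
Q = ΔT/R_total = 211/0.288

Q ≈ 733 W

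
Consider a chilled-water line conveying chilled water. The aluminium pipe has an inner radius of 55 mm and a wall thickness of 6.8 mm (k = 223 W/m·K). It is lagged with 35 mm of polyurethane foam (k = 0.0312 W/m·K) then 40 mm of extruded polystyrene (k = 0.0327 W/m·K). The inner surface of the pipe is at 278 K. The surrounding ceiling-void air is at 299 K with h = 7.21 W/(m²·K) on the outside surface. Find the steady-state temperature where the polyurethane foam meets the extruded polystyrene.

Treating each annulus and film as a series resistance:
R_aluminium pipe wall = ln(61.8/55)/(2π×223×1) = 8.32×10^-5 K/W
R_polyurethane foam = ln(96.8/61.8)/(2π×0.0312×1) = 2.289 K/W
R_extruded polystyrene = ln(136.8/96.8)/(2π×0.0327×1) = 1.683 K/W
R_outer film = 1/(h_o·2πr_oL) = 1/(7.21×2π×0.1368×1) = 0.1614 K/W
R_total = 4.134 K/W
Q = ΔT/R_total = 21/4.134
Q = 5.08 W/m
T_interface = T_inner + Q·ΣR(inner→interface) = 278 + 5.08×2.289

T ≈ 290 K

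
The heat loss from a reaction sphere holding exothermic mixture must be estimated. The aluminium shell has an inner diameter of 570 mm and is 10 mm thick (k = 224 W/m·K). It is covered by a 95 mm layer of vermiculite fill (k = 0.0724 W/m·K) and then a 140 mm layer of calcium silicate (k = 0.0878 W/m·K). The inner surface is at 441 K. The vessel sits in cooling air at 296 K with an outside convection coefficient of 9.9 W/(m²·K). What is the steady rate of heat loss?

Q ≈ 93.5 W

Radial (spherical) resistances in series:
R_aluminium shell = (1/0.285 − 1/0.295)/(4π×224) = 4.225×10^-5 K/W
R_vermiculite fill = (1/0.295 − 1/0.39)/(4π×0.0724) = 0.9076 K/W
R_calcium silicate = (1/0.39 − 1/0.53)/(4π×0.0878) = 0.6139 K/W
R_outer film = 1/(h·4πr_o²) = 1/(9.9×4π×0.53²) = 0.02862 K/W
R_total = 1.55 K/W
Q = ΔT/R_total = 145/1.55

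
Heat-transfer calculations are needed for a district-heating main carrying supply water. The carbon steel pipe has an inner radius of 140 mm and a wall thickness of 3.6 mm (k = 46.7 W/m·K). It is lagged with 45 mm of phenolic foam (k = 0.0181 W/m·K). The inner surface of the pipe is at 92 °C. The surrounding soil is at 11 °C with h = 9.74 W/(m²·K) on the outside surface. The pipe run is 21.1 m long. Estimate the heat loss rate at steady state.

Q ≈ 688 W

Per-layer cylindrical resistances, series-summed:
R_carbon steel pipe wall = ln(143.6/140)/(2π×46.7×21.1) = 4.101×10^-6 K/W
R_phenolic foam = ln(188.6/143.6)/(2π×0.0181×21.1) = 0.1136 K/W
R_outer film = 1/(h_o·2πr_oL) = 1/(9.74×2π×0.1886×21.1) = 0.004106 K/W
R_total = 0.1177 K/W
Q = ΔT/R_total = 81/0.1177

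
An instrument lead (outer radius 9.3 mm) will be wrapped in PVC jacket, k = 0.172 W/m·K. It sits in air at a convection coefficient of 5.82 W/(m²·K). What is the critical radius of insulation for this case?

For a cylinder r_cr = k/h = 0.172/5.82
r_cr = 29.6 mm; since the bare radius (9.3 mm) is below r_cr, adding a thin layer of insulation will *increase* heat loss.

r_cr ≈ 29.6 mm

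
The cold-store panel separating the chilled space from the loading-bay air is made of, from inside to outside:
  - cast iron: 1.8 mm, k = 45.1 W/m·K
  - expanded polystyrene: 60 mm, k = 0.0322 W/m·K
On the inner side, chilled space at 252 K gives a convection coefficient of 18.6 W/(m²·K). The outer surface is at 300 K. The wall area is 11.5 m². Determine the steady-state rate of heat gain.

Q ≈ 288 W

Series thermal resistances:
R_inner film = 1/(h_i·A) = 1/(18.6×11.5) = 0.004675 K/W
R_cast iron = L/(kA) = 0.0018/(45.1×11.5) = 3.471×10^-6 K/W
R_expanded polystyrene = L/(kA) = 0.06/(0.0322×11.5) = 0.162 K/W
R_total = 0.1667 K/W
Q = ΔT / R_total = 48 / 0.1667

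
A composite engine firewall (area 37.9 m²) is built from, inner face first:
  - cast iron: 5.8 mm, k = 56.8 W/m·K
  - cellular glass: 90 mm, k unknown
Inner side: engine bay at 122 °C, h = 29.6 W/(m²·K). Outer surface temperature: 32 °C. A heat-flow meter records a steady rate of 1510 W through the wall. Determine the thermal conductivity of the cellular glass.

Treating each layer as a thermal resistance in series:
R_inner film = 1/(h_i·A) = 1/(29.6×37.9) = 8.914×10^-4 K/W
R_cast iron = L/(kA) = 0.0058/(56.8×37.9) = 2.694×10^-6 K/W
Sum of known resistances R_other = 8.941×10^-4 K/W
Total R = ΔT/Q = 90/1510 = 0.0596 K/W
R_cellular glass = R_total − R_other = 0.05871 K/W
k = L/(R·A) = 0.09/(0.05871×37.9)

k ≈ 0.0404 W/(m·K)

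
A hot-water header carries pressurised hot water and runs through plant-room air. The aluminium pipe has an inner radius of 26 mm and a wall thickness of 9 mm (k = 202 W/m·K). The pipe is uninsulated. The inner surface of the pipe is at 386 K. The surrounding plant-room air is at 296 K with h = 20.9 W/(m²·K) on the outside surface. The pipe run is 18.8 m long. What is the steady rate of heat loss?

Q ≈ 7770 W

Per-layer cylindrical resistances, series-summed:
R_aluminium pipe wall = ln(35/26)/(2π×202×18.8) = 1.246×10^-5 K/W
R_outer film = 1/(h_o·2πr_oL) = 1/(20.9×2π×0.035×18.8) = 0.01157 K/W
R_total = 0.01159 K/W
Q = ΔT/R_total = 90/0.01159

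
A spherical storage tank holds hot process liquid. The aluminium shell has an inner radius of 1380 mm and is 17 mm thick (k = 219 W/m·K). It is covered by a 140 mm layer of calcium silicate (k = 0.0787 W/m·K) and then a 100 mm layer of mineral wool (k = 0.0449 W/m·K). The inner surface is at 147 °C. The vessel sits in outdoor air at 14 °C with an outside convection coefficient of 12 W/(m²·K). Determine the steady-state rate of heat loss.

Q ≈ 958 W

For a spherical shell R = (1/r₁ − 1/r₂)/(4πk); film R = 1/(h·4πr²). In series:
R_aluminium shell = (1/1.38 − 1/1.397)/(4π×219) = 3.204×10^-6 K/W
R_calcium silicate = (1/1.397 − 1/1.537)/(4π×0.0787) = 0.06593 K/W
R_mineral wool = (1/1.537 − 1/1.637)/(4π×0.0449) = 0.07044 K/W
R_outer film = 1/(h·4πr_o²) = 1/(12×4π×1.637²) = 0.002475 K/W
R_total = 0.1388 K/W
Q = ΔT/R_total = 133/0.1388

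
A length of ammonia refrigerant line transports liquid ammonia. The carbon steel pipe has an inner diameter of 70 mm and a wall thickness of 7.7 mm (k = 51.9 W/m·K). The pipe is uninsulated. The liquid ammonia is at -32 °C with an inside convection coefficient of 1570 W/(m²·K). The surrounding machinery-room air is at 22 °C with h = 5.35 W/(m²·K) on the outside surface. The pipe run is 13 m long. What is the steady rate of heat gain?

Radial resistances (cylindrical: R_cond = ln(r_o/r_i)/(2πkL), R_conv = 1/(h·2πrL)):
R_inner film = 1/(h_i·2πr₁L) = 1/(1570×2π×0.035×13) = 2.228×10^-4 K/W
R_carbon steel pipe wall = ln(42.7/35)/(2π×51.9×13) = 4.691×10^-5 K/W
R_outer film = 1/(h_o·2πr_oL) = 1/(5.35×2π×0.0427×13) = 0.05359 K/W
R_total = 0.05386 K/W
Q = ΔT/R_total = 54/0.05386

Q ≈ 1000 W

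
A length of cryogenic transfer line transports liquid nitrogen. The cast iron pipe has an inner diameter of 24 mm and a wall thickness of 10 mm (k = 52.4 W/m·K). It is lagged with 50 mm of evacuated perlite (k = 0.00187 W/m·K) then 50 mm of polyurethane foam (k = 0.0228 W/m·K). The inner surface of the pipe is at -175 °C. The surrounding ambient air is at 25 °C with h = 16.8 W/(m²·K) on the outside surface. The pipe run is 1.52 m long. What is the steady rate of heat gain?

Q ≈ 2.9 W

For a radial system each layer contributes R = ln(r_out/r_in)/(2πkL); films add R = 1/(hA).
R_cast iron pipe wall = ln(22/12)/(2π×52.4×1.52) = 0.001211 K/W
R_evacuated perlite = ln(72/22)/(2π×0.00187×1.52) = 66.39 K/W
R_polyurethane foam = ln(122/72)/(2π×0.0228×1.52) = 2.422 K/W
R_outer film = 1/(h_o·2πr_oL) = 1/(16.8×2π×0.122×1.52) = 0.05109 K/W
R_total = 68.86 K/W
Q = ΔT/R_total = 200/68.86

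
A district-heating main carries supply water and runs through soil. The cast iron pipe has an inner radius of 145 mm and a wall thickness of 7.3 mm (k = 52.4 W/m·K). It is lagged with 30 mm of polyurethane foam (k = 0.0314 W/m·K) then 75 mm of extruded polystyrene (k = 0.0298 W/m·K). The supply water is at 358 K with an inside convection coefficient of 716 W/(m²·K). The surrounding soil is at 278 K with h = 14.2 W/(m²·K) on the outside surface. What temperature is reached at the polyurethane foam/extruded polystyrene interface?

Cylindrical conduction, so R = ln(r₂/r₁)/(2πkL) per layer, in series:
R_inner film = 1/(h_i·2πr₁L) = 1/(716×2π×0.145×1) = 0.001533 K/W
R_cast iron pipe wall = ln(152.3/145)/(2π×52.4×1) = 1.492×10^-4 K/W
R_polyurethane foam = ln(182.3/152.3)/(2π×0.0314×1) = 0.9113 K/W
R_extruded polystyrene = ln(257.3/182.3)/(2π×0.0298×1) = 1.84 K/W
R_outer film = 1/(h_o·2πr_oL) = 1/(14.2×2π×0.2573×1) = 0.04356 K/W
R_total = 2.797 K/W
Q = ΔT/R_total = 80/2.797
Q = 28.6 W/m
T_interface = T_inner − Q·ΣR(inner→interface) = 358 − 28.6×0.913

T ≈ 332 K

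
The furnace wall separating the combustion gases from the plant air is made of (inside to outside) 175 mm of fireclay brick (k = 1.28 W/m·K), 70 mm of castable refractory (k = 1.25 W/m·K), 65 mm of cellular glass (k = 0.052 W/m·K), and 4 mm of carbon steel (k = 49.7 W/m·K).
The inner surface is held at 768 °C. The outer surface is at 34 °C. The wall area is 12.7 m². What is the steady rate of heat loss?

Treating each layer as a thermal resistance in series:
R_fireclay brick = L/(kA) = 0.175/(1.28×12.7) = 0.01077 K/W
R_castable refractory = L/(kA) = 0.07/(1.25×12.7) = 0.004409 K/W
R_cellular glass = L/(kA) = 0.065/(0.052×12.7) = 0.09843 K/W
R_carbon steel = L/(kA) = 0.004/(49.7×12.7) = 6.337×10^-6 K/W
R_total = 0.1136 K/W
Q = ΔT / R_total = 734 / 0.1136

Q ≈ 6460 W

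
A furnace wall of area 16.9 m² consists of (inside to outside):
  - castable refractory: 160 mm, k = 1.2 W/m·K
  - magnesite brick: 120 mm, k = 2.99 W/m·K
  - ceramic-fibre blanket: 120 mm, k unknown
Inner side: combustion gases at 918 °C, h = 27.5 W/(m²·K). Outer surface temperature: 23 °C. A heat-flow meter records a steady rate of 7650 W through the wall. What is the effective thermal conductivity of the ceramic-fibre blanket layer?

Treating each layer as a thermal resistance in series:
R_inner film = 1/(h_i·A) = 1/(27.5×16.9) = 0.002152 K/W
R_castable refractory = L/(kA) = 0.16/(1.2×16.9) = 0.00789 K/W
R_magnesite brick = L/(kA) = 0.12/(2.99×16.9) = 0.002375 K/W
Sum of known resistances R_other = 0.01242 K/W
Total R = ΔT/Q = 895/7650 = 0.117 K/W
R_ceramic-fibre blanket = R_total − R_other = 0.1046 K/W
k = L/(R·A) = 0.12/(0.1046×16.9)

k ≈ 0.0679 W/(m·K)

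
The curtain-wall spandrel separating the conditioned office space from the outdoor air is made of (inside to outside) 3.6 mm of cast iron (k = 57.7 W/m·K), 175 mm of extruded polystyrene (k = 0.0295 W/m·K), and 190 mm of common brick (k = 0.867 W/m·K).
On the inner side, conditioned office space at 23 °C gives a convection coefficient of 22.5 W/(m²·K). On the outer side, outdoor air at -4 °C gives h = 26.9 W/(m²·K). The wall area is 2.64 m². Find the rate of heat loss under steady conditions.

Q ≈ 11.4 W

Thermal resistances in series:
R_inner film = 1/(h_i·A) = 1/(22.5×2.64) = 0.01684 K/W
R_cast iron = L/(kA) = 0.0036/(57.7×2.64) = 2.363×10^-5 K/W
R_extruded polystyrene = L/(kA) = 0.175/(0.0295×2.64) = 2.247 K/W
R_common brick = L/(kA) = 0.19/(0.867×2.64) = 0.08301 K/W
R_outer film = 1/(h_o·A) = 1/(26.9×2.64) = 0.01408 K/W
R_total = 2.361 K/W
Q = ΔT / R_total = 27 / 2.361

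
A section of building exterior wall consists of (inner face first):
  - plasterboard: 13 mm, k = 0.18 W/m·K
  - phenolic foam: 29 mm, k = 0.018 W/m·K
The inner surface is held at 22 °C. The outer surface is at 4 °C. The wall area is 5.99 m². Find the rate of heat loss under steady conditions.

Thermal resistances in series:
R_plasterboard = L/(kA) = 0.013/(0.18×5.99) = 0.01206 K/W
R_phenolic foam = L/(kA) = 0.029/(0.018×5.99) = 0.269 K/W
R_total = 0.281 K/W
Q = ΔT / R_total = 18 / 0.281

Q ≈ 64.1 W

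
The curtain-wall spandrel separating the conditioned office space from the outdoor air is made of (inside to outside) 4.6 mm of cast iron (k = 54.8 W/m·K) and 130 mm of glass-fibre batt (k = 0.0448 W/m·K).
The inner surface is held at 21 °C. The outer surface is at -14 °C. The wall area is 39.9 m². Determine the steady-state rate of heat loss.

Treating each layer as a thermal resistance in series:
R_cast iron = L/(kA) = 0.0046/(54.8×39.9) = 2.104×10^-6 K/W
R_glass-fibre batt = L/(kA) = 0.13/(0.0448×39.9) = 0.07273 K/W
R_total = 0.07273 K/W
Q = ΔT / R_total = 35 / 0.07273

Q ≈ 481 W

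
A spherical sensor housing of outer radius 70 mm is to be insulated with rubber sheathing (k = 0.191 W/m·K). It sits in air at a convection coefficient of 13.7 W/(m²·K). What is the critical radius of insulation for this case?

r_cr ≈ 27.9 mm

For a sphere r_cr = 2k/h = 2×0.191/13.7
r_cr = 27.9 mm; since the bare radius (70 mm) is above r_cr, any added insulation will reduce heat loss.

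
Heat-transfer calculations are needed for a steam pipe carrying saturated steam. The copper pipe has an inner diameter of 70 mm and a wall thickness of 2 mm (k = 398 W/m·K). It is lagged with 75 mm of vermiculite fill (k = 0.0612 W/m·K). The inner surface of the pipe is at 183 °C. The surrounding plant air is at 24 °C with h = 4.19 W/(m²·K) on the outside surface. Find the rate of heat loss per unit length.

Treating each annulus and film as a series resistance:
R_copper pipe wall = ln(37/35)/(2π×398×1) = 2.222×10^-5 K/W
R_vermiculite fill = ln(112/37)/(2π×0.0612×1) = 2.88 K/W
R_outer film = 1/(h_o·2πr_oL) = 1/(4.19×2π×0.112×1) = 0.3391 K/W
R_total = 3.22 K/W
Q = ΔT/R_total = 159/3.22

q′ ≈ 49.4 W/m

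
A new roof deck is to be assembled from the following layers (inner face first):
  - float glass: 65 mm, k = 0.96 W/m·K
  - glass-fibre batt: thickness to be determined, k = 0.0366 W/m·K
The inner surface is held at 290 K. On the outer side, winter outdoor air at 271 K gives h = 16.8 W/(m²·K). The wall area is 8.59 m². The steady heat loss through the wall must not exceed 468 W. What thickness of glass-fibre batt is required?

Series thermal resistances:
R_float glass = L/(kA) = 0.065/(0.96×8.59) = 0.007882 K/W
R_outer film = 1/(h_o·A) = 1/(16.8×8.59) = 0.006929 K/W
Sum of the known resistances R_other = 0.01481 K/W
Required total resistance R_tot = ΔT/Q_allow = 19/468 = 0.0406 K/W
R_glass-fibre batt = R_tot − R_other = 0.02579 K/W
L = R·k·A = 0.02579×0.0366×8.59

L ≈ 8.11 mm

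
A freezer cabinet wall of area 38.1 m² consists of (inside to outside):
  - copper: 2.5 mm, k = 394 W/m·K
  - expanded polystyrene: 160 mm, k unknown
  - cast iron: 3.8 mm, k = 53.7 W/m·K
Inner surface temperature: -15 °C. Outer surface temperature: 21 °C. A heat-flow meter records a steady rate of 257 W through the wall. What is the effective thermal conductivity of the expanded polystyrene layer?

Using the resistance-network approach (series):
R_copper = L/(kA) = 0.0025/(394×38.1) = 1.665×10^-7 K/W
R_cast iron = L/(kA) = 0.0038/(53.7×38.1) = 1.857×10^-6 K/W
Sum of known resistances R_other = 2.024×10^-6 K/W
Total R = ΔT/Q = 36/257 = 0.1401 K/W
R_expanded polystyrene = R_total − R_other = 0.1401 K/W
k = L/(R·A) = 0.16/(0.1401×38.1)

k ≈ 0.03 W/(m·K)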